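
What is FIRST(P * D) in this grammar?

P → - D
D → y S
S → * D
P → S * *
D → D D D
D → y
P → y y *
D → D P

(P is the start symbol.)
{ '*', '-', 'y' }

FIRST sets of the non-terminals involved (from the grammar, by fixed-point iteration):
  FIRST(P) = { '*', '-', 'y' }

To compute FIRST(P * D), process the symbols left to right:
Symbol P is a non-terminal. Add FIRST(P) \ {ε} = { '*', '-', 'y' }
P is not nullable (ε ∉ FIRST(P)), so stop here.
FIRST(P * D) = { '*', '-', 'y' }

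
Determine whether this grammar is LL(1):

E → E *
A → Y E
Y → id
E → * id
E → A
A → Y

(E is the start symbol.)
Relevant sets:
  FIRST(E) = { '*', 'id' }
  FIRST(A) = { 'id' }
  FIRST(Y) = { 'id' }

For E:
  PREDICT(E → E '*') = { '*', 'id' }
  PREDICT(E → '*' id) = { '*' }
  PREDICT(E → A) = { 'id' }
For A:
  PREDICT(A → Y E) = { 'id' }
  PREDICT(A → Y) = { 'id' }
Y has a single production, so nothing to check there.

Conflict found: Predict set conflict for E: { '*' }
The grammar is NOT LL(1).

Answer: No. Predict set conflict for E: { '*' }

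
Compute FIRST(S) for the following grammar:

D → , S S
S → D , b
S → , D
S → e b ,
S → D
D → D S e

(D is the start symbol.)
{ ',', 'e' }

FIRST sets of the other non-terminals involved (by the same procedure, iterated to a fixed point):
  FIRST(D) = { ',' }

From S → D , b:
  - D is a non-terminal: add FIRST(D) \ {ε} = { ',' }
    D is not nullable, so stop
From S → , D:
  - ',' is a terminal: add ',' and stop
From S → e b ,:
  - e is a terminal: add 'e' and stop
From S → D:
  - D is a non-terminal: add FIRST(D) \ {ε} = { ',' }
    D is not nullable, so stop

Collecting: FIRST(S) = { ',', 'e' }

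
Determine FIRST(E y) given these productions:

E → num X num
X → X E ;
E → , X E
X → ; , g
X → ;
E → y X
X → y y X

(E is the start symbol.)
{ ',', 'num', 'y' }

FIRST sets of the non-terminals involved (from the grammar, by fixed-point iteration):
  FIRST(E) = { ',', 'num', 'y' }

To compute FIRST(E y), process the symbols left to right:
Symbol E is a non-terminal. Add FIRST(E) \ {ε} = { ',', 'num', 'y' }
E is not nullable (ε ∉ FIRST(E)), so stop here.
FIRST(E y) = { ',', 'num', 'y' }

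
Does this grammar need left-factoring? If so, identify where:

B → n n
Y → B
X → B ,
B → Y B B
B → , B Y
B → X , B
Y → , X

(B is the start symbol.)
No, left-factoring is not needed

Left-factoring is needed when two productions for the same non-terminal
share a common prefix on the right-hand side.

Productions for B:
  B → n n
  B → Y B B
  B → , B Y
  B → X , B
Productions for Y:
  Y → B
  Y → , X

No common prefixes found.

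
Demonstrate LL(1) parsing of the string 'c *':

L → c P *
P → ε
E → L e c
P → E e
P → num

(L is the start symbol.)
LL(1) parsing maintains a stack (initially the start symbol over $) and the input. At each step: if the stack top is a terminal, match it against the current input token; if it is a non-terminal N, replace it with the RHS of M[N, lookahead] (the unique production whose predict set contains the lookahead).

Stack is shown with the top on the left.

Stack    Input  Action
----------------------
L $      c * $  output L → c P *
c P * $  c * $  match 'c'
P * $    * $    output P → ε
* $      * $    match '*'
$        $      accept

The string is accepted.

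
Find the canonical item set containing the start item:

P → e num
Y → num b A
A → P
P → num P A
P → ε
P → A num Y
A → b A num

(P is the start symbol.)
{ [A → . P], [A → . b A num], [P → . A num Y], [P → . e num], [P → . num P A], [P → .], [P' → . P] }

First, augment the grammar with P' → P
I₀ = CLOSURE({ [P' → . P] }):
  [P' → . P] has the dot before P: add [P → . e num], [P → . num P A], [P → .], [P → . A num Y]
  [P → . A num Y] has the dot before A: add [A → . P], [A → . b A num]
No further items can be added.

I₀ = { [A → . P], [A → . b A num], [P → . A num Y], [P → . e num], [P → . num P A], [P → .], [P' → . P] }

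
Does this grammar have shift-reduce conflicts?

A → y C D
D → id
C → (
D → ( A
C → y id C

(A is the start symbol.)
A shift-reduce conflict occurs when an LR(0) state has both:
  - a complete (reduce) item [A → α .] (dot at the end), and
  - a shift item [B → β . c γ] (dot before a terminal).

Augment with A' → A and build the canonical LR(0) collection (I0 = CLOSURE({[A' → . A]}), then GOTO on every symbol after a dot until no new states appear). It has 12 states:
  I0: { [A → . y C D], [A' → . A] }  — shift
  I1: { [A' → A .] }  — accept
  I2: { [A → y . C D], [C → . (], [C → . y id C] }  — shift
  I3: { [C → ( .] }  — reduce
  I4: { [A → y C . D], [D → . ( A], [D → . id] }  — shift
  I5: { [C → y . id C] }  — shift
  I6: { [C → . (], [C → . y id C], [C → y id . C] }  — shift
  I7: { [C → y id C .] }  — reduce
  I8: { [A → . y C D], [D → ( . A] }  — shift
  I9: { [A → y C D .] }  — reduce
  I10: { [D → id .] }  — reduce
  I11: { [D → ( A .] }  — reduce

No state contains both a complete item and a shift item.

Answer: No shift-reduce conflicts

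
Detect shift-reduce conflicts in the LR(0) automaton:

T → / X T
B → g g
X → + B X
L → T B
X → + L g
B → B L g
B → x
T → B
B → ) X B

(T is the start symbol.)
A shift-reduce conflict occurs when an LR(0) state has both:
  - a complete (reduce) item [A → α .] (dot at the end), and
  - a shift item [B → β . c γ] (dot before a terminal).

Augment with T' → T and build the canonical LR(0) collection (I0 = CLOSURE({[T' → . T]}), then GOTO on every symbol after a dot until no new states appear). It has 21 states:
  I0: { [B → . ) X B], [B → . B L g], [B → . g g], [B → . x], [T → . / X T], [T → . B], [T' → . T] }  — shift
  I1: { [B → ) . X B], [X → . + B X], [X → . + L g] }  — shift
  I2: { [T → / . X T], [X → . + B X], [X → . + L g] }  — shift
  I3: { [B → . ) X B], [B → . B L g], [B → . g g], [B → . x], [B → B . L g], [L → . T B], [T → . / X T], [T → . B], [T → B .] }  — shift, reduce
  I4: { [T' → T .] }  — accept
  I5: { [B → g . g] }  — shift
  I6: { [B → x .] }  — reduce
  I7: { [B → g g .] }  — reduce
  I8: { [B → B L . g] }  — shift
  I9: { [B → . ) X B], [B → . B L g], [B → . g g], [B → . x], [L → T . B] }  — shift
  I10: { [B → . ) X B], [B → . B L g], [B → . g g], [B → . x], [B → B . L g], [L → . T B], [L → T B .], [T → . / X T], [T → . B] }  — shift, reduce
  I11: { [B → B L g .] }  — reduce
  I12: { [B → . ) X B], [B → . B L g], [B → . g g], [B → . x], [L → . T B], [T → . / X T], [T → . B], [X → + . B X], [X → + . L g] }  — shift
  I13: { [B → . ) X B], [B → . B L g], [B → . g g], [B → . x], [T → . / X T], [T → . B], [T → / X . T] }  — shift
  I14: { [T → / X T .] }  — reduce
  I15: { [B → . ) X B], [B → . B L g], [B → . g g], [B → . x], [B → B . L g], [L → . T B], [T → . / X T], [T → . B], [T → B .], [X → + B . X], [X → . + B X], [X → . + L g] }  — shift, reduce
  I16: { [X → + L . g] }  — shift
  I17: { [X → + L g .] }  — reduce
  I18: { [X → + B X .] }  — reduce
  I19: { [B → ) X . B], [B → . ) X B], [B → . B L g], [B → . g g], [B → . x] }  — shift
  I20: { [B → ) X B .], [B → . ) X B], [B → . B L g], [B → . g g], [B → . x], [B → B . L g], [L → . T B], [T → . / X T], [T → . B] }  — shift, reduce

I3 contains reduce item [T → B .] and shift items [B → . ) X B], [B → . g g], [B → . x], [T → . / X T] — shift-reduce conflict.
I10 contains reduce item [L → T B .] and shift items [B → . ) X B], [B → . g g], [B → . x], [T → . / X T] — shift-reduce conflict.
I15 contains reduce item [T → B .] and shift items [B → . ) X B], [B → . g g], [B → . x], [T → . / X T], [X → . + B X], [X → . + L g] — shift-reduce conflict.
I20 contains reduce item [B → ) X B .] and shift items [B → . ) X B], [B → . g g], [B → . x], [T → . / X T] — shift-reduce conflict.

Answer: Yes — I3: [T → B .] vs [B → . ) X B]; I10: [L → T B .] vs [B → . ) X B]; I15: [T → B .] vs [B → . ) X B]; I20: [B → ) X B .] vs [B → . ) X B]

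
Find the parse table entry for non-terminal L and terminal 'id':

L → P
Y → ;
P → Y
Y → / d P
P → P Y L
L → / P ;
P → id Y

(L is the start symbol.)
To find M[L, 'id'], we find productions for L where 'id' is in the predict set (PREDICT(N → α) = (FIRST(α) \ {ε}) ∪ (FOLLOW(N) if α ⇒* ε)).

Relevant sets:
  FIRST(P) = { '/', ';', 'id' }

L → P: PREDICT = { '/', ';', 'id' }
  'id' is in predict set, so this production goes in M[L, 'id']
L → / P ;: PREDICT = { '/' }

M[L, 'id'] = L → P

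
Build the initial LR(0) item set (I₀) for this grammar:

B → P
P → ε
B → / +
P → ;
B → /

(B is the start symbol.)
{ [B → . / +], [B → . /], [B → . P], [B' → . B], [P → . ;], [P → .] }

First, augment the grammar with B' → B
I₀ = CLOSURE({ [B' → . B] }):
  [B' → . B] has the dot before B: add [B → . P], [B → . / +], [B → . /]
  [B → . P] has the dot before P: add [P → .], [P → . ;]
No further items can be added.

I₀ = { [B → . / +], [B → . /], [B → . P], [B' → . B], [P → . ;], [P → .] }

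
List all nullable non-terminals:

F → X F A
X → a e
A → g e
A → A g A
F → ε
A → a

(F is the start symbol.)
ε-productions: F → ε
So F is immediately nullable.
No further non-terminal can be added: every production for the remaining non-terminals contains a terminal or a non-nullable non-terminal.
Nullable = { 'F' }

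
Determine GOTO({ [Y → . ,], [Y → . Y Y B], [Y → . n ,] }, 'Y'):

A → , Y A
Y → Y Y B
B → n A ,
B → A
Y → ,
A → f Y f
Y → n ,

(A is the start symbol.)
{ [Y → . ,], [Y → . Y Y B], [Y → . n ,], [Y → Y . Y B] }

GOTO(I, 'Y') = CLOSURE({ [A → αX.β] : [A → α.Xβ] ∈ I, X = 'Y' })

Items with dot before 'Y', with the dot advanced:
  [Y → . Y Y B] → [Y → Y . Y B]
Closure of the advanced items:
  [Y → Y . Y B] has the dot before Y: add [Y → . Y Y B], [Y → . ,], [Y → . n ,]

GOTO = { [Y → . ,], [Y → . Y Y B], [Y → . n ,], [Y → Y . Y B] }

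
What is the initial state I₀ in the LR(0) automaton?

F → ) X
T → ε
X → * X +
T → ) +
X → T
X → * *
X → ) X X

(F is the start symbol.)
First, augment the grammar with F' → F
I₀ = CLOSURE({ [F' → . F] }):
  [F' → . F] has the dot before F: add [F → . ) X]
No further items can be added.

I₀ = { [F → . ) X], [F' → . F] }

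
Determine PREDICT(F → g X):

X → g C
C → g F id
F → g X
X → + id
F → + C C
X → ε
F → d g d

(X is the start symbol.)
PREDICT(F → g X) = (FIRST(RHS) \ {ε}) ∪ (FOLLOW(F) if ε ∈ FIRST(RHS), i.e. RHS ⇒* ε)
FIRST(g X) = { 'g' }
ε ∉ FIRST(g X), so FOLLOW(F) is not added.
PREDICT(F → g X) = { 'g' }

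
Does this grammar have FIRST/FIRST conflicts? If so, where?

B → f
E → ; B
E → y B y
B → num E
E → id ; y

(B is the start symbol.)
No FIRST/FIRST conflicts.

Productions for B:
  B → f: FIRST = { 'f' }
  B → num E: FIRST = { 'num' }
Productions for E:
  E → ; B: FIRST = { ';' }
  E → y B y: FIRST = { 'y' }
  E → id ; y: FIRST = { 'id' }

All alternatives of each non-terminal have pairwise disjoint FIRST sets.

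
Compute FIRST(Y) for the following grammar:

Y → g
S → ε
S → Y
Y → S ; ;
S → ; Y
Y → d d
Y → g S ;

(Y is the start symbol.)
{ ';', 'd', 'g' }

To compute FIRST(Y), examine every production with Y on the left-hand side, reading each right-hand side left to right until a non-nullable symbol is reached.

FIRST sets of the other non-terminals involved (by the same procedure, iterated to a fixed point):
  FIRST(S) = { ';', 'd', 'g', ε }

From Y → g:
  - g is a terminal: add 'g' and stop
From Y → S ; ;:
  - S is a non-terminal: add FIRST(S) \ {ε} = { ';', 'd', 'g' }
    S is nullable, so continue to the next symbol
  - ';' is a terminal: add ';' and stop
From Y → d d:
  - d is a terminal: add 'd' and stop
From Y → g S ;:
  - g is a terminal: add 'g' and stop

Collecting: FIRST(Y) = { ';', 'd', 'g' }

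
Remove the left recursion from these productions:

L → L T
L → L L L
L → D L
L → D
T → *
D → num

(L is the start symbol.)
L is directly left-recursive. The standard transformation for
  A → A α₁ | ... | A α_m | β₁ | ... | β_n
is
  A  → β₁ A' | ... | β_n A'
  A' → α₁ A' | ... | α_m A' | ε

L → D L becomes L → D L L'
L → D becomes L → D L'
L → L T becomes L' → T L'
L → L L L becomes L' → L L L'
Add L' → ε

Productions for other non-terminals are unchanged:
  T → *
  D → num

Resulting grammar:
L → D L L'
L → D L'
L' → T L'
L' → L L L'
L' → ε
T → *
D → num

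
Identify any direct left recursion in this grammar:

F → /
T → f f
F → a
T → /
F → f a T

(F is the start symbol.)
No direct left recursion

Direct left recursion occurs when N → N α for some non-terminal N (the right-hand side begins with the left-hand side itself).

F → /: starts with '/'
T → f f: starts with f
F → a: starts with a
T → /: starts with '/'
F → f a T: starts with f

No direct left recursion found.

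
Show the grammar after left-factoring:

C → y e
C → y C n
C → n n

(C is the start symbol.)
C → y C'
C' → e
C' → C n
C → n n

Left-factoring transforms A → αβ₁ | αβ₂ into A → αA' and A' → β₁ | β₂
(α is the longest common prefix among the alternatives). Repeat until
no nonterminal has two alternatives with a common prefix.

Round 1: C has alternatives sharing prefix 'y'. Introduce C': C → y C'
  Add: C' → e
  Add: C' → C n

No remaining common prefixes — done.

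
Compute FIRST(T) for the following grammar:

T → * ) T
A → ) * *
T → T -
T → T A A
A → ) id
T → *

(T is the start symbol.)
To compute FIRST(T), examine every production with T on the left-hand side, reading each right-hand side left to right until a non-nullable symbol is reached.

From T → * ) T:
  - '*' is a terminal: add '*' and stop
From T → T -:
  - T is the symbol being defined: contributes nothing new
    T is not nullable, so stop
From T → T A A:
  - T is the symbol being defined: contributes nothing new
    T is not nullable, so stop
From T → *:
  - '*' is a terminal: add '*' and stop

Collecting: FIRST(T) = { '*' }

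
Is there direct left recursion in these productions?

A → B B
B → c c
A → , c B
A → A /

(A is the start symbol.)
Direct left recursion occurs when N → N α for some non-terminal N (the right-hand side begins with the left-hand side itself).

A → B B: starts with B
B → c c: starts with c
A → , c B: starts with ','
A → A /: LEFT RECURSIVE (starts with A)

The grammar has direct left recursion on: A.

Answer: Yes, A is left-recursive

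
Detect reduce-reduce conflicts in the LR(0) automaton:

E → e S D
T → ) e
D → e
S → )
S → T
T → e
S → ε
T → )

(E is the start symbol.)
Yes — I3: [S → ) .] vs [T → ) .]

Augment with E' → E and build the canonical LR(0) collection (I0 = CLOSURE({[E' → . E]}), then GOTO on every symbol after a dot until no new states appear). It has 10 states:
  I0: { [E → . e S D], [E' → . E] }  — shift
  I1: { [E' → E .] }  — accept
  I2: { [E → e . S D], [S → . )], [S → . T], [S → .], [T → . ) e], [T → . )], [T → . e] }  — shift, reduce
  I3: { [S → ) .], [T → ) . e], [T → ) .] }  — shift, 2 reduces
  I4: { [D → . e], [E → e S . D] }  — shift
  I5: { [S → T .] }  — reduce
  I6: { [T → e .] }  — reduce
  I7: { [E → e S D .] }  — reduce
  I8: { [D → e .] }  — reduce
  I9: { [T → ) e .] }  — reduce

I3 contains complete items [S → ) .], [T → ) .] — reduce-reduce conflict.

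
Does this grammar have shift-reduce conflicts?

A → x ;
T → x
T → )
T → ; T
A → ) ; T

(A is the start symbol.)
No shift-reduce conflicts

A shift-reduce conflict occurs when an LR(0) state has both:
  - a complete (reduce) item [A → α .] (dot at the end), and
  - a shift item [B → β . c γ] (dot before a terminal).

Augment with A' → A and build the canonical LR(0) collection (I0 = CLOSURE({[A' → . A]}), then GOTO on every symbol after a dot until no new states appear). It has 11 states:
  I0: { [A → . ) ; T], [A → . x ;], [A' → . A] }  — shift
  I1: { [A → ) . ; T] }  — shift
  I2: { [A' → A .] }  — accept
  I3: { [A → x . ;] }  — shift
  I4: { [A → x ; .] }  — reduce
  I5: { [A → ) ; . T], [T → . )], [T → . ; T], [T → . x] }  — shift
  I6: { [T → ) .] }  — reduce
  I7: { [T → . )], [T → . ; T], [T → . x], [T → ; . T] }  — shift
  I8: { [A → ) ; T .] }  — reduce
  I9: { [T → x .] }  — reduce
  I10: { [T → ; T .] }  — reduce

No state contains both a complete item and a shift item.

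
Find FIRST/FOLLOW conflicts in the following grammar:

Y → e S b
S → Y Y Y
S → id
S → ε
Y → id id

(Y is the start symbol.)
No FIRST/FOLLOW conflicts.

Nullable non-terminals: S.
FIRST sets used below: FIRST(Y) = { 'e', 'id' }

S: nullable alternative(s) S → ε; FOLLOW(S) = { 'b' }
  S → Y Y Y: FIRST \ {ε} = { 'e', 'id' } — disjoint from FOLLOW(S)
  S → id: FIRST \ {ε} = { 'id' } — disjoint from FOLLOW(S)
  S → ε: FIRST \ {ε} = { } — this is the only nullable alternative, skip

Y has no nullable alternative, so no FIRST/FOLLOW check is needed there.

No FIRST/FOLLOW conflicts found.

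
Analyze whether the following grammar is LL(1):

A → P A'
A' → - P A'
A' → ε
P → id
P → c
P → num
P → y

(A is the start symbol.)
Relevant sets:
  FOLLOW(A') = { $ }

For A':
  PREDICT(A' → '-' P A') = { '-' }
  PREDICT(A' → ε) = { $ }
For P:
  PREDICT(P → id) = { 'id' }
  PREDICT(P → c) = { 'c' }
  PREDICT(P → num) = { 'num' }
  PREDICT(P → y) = { 'y' }
A has a single production, so nothing to check there.

All predict sets are disjoint. The grammar IS LL(1).

Answer: Yes, the grammar is LL(1).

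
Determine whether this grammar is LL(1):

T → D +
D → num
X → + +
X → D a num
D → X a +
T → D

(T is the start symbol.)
Relevant sets:
  FIRST(D) = { '+', 'num' }
  FIRST(X) = { '+', 'num' }

For T:
  PREDICT(T → D '+') = { '+', 'num' }
  PREDICT(T → D) = { '+', 'num' }
For D:
  PREDICT(D → num) = { 'num' }
  PREDICT(D → X a '+') = { '+', 'num' }
For X:
  PREDICT(X → '+' '+') = { '+' }
  PREDICT(X → D a num) = { '+', 'num' }

Conflict found: Predict set conflict for T: { '+', 'num' }
The grammar is NOT LL(1).

Answer: No. Predict set conflict for T: { '+', 'num' }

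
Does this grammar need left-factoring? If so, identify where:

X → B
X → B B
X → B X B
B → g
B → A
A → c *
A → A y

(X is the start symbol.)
Yes, X has productions with common prefix 'B'

Left-factoring is needed when two productions for the same non-terminal
share a common prefix on the right-hand side.

Productions for X:
  X → B
  X → B B
  X → B X B
Productions for B:
  B → g
  B → A
Productions for A:
  A → c *
  A → A y

Found common prefix 'B' in productions for X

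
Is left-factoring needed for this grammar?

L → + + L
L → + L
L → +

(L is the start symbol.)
Left-factoring is needed when two productions for the same non-terminal
share a common prefix on the right-hand side.

Productions for L:
  L → + + L
  L → + L
  L → +

Found common prefix '+' in productions for L

Answer: Yes, L has productions with common prefix '+'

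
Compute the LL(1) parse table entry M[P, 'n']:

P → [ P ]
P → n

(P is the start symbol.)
To find M[P, 'n'], we find productions for P where 'n' is in the predict set (PREDICT(N → α) = (FIRST(α) \ {ε}) ∪ (FOLLOW(N) if α ⇒* ε)).

P → [ P ]: PREDICT = { '[' }
P → n: PREDICT = { 'n' }
  'n' is in predict set, so this production goes in M[P, 'n']

M[P, 'n'] = P → n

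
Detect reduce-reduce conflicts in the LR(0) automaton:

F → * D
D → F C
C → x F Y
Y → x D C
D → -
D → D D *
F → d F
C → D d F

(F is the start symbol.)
Yes — I20: [C → D d F .] vs [F → d F .]

Augment with F' → F and build the canonical LR(0) collection (I0 = CLOSURE({[F' → . F]}), then GOTO on every symbol after a dot until no new states appear). It has 21 states:
  I0: { [F → . * D], [F → . d F], [F' → . F] }  — shift
  I1: { [D → . -], [D → . D D *], [D → . F C], [F → * . D], [F → . * D], [F → . d F] }  — shift
  I2: { [F' → F .] }  — accept
  I3: { [F → . * D], [F → . d F], [F → d . F] }  — shift
  I4: { [F → d F .] }  — reduce
  I5: { [D → - .] }  — reduce
  I6: { [D → . -], [D → . D D *], [D → . F C], [D → D . D *], [F → * D .], [F → . * D], [F → . d F] }  — shift, reduce
  I7: { [C → . D d F], [C → . x F Y], [D → . -], [D → . D D *], [D → . F C], [D → F . C], [F → . * D], [F → . d F] }  — shift
  I8: { [D → F C .] }  — reduce
  I9: { [C → D . d F], [D → . -], [D → . D D *], [D → . F C], [D → D . D *], [F → . * D], [F → . d F] }  — shift
  I10: { [C → x . F Y], [F → . * D], [F → . d F] }  — shift
  I11: { [C → x F . Y], [Y → . x D C] }  — shift
  I12: { [C → x F Y .] }  — reduce
  I13: { [D → . -], [D → . D D *], [D → . F C], [F → . * D], [F → . d F], [Y → x . D C] }  — shift
  I14: { [C → . D d F], [C → . x F Y], [D → . -], [D → . D D *], [D → . F C], [D → D . D *], [F → . * D], [F → . d F], [Y → x D . C] }  — shift
  I15: { [Y → x D C .] }  — reduce
  I16: { [C → D . d F], [D → . -], [D → . D D *], [D → . F C], [D → D . D *], [D → D D . *], [F → . * D], [F → . d F] }  — shift
  I17: { [D → . -], [D → . D D *], [D → . F C], [D → D D * .], [F → * . D], [F → . * D], [F → . d F] }  — shift, reduce
  I18: { [D → . -], [D → . D D *], [D → . F C], [D → D . D *], [D → D D . *], [F → . * D], [F → . d F] }  — shift
  I19: { [C → D d . F], [F → . * D], [F → . d F], [F → d . F] }  — shift
  I20: { [C → D d F .], [F → d F .] }  — 2 reduces

I20 contains complete items [C → D d F .], [F → d F .] — reduce-reduce conflict.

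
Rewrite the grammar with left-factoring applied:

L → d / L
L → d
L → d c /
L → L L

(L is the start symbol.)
Left-factoring transforms A → αβ₁ | αβ₂ into A → αA' and A' → β₁ | β₂
(α is the longest common prefix among the alternatives). Repeat until
no nonterminal has two alternatives with a common prefix.

Round 1: L has alternatives sharing prefix 'd'. Introduce L': L → d L'
  Add: L' → / L
  Add: L' → ε
  Add: L' → c /

No remaining common prefixes — done.

Resulting grammar:
L → d L'
L' → / L
L' → ε
L' → c /
L → L L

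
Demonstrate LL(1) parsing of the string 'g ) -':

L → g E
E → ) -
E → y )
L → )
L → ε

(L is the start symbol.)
Stack is shown with the top on the left.

Stack  Input    Action
----------------------
L $    g ) - $  output L → g E
g E $  g ) - $  match 'g'
E $    ) - $    output E → ) -
) - $  ) - $    match ')'
- $    - $      match '-'
$      $        accept

The string is accepted.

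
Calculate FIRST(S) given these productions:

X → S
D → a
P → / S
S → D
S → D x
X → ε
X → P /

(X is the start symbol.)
{ 'a' }

To compute FIRST(S), examine every production with S on the left-hand side, reading each right-hand side left to right until a non-nullable symbol is reached.

FIRST sets of the other non-terminals involved (by the same procedure, iterated to a fixed point):
  FIRST(D) = { 'a' }

From S → D:
  - D is a non-terminal: add FIRST(D) \ {ε} = { 'a' }
    D is not nullable, so stop
From S → D x:
  - D is a non-terminal: add FIRST(D) \ {ε} = { 'a' }
    D is not nullable, so stop

Collecting: FIRST(S) = { 'a' }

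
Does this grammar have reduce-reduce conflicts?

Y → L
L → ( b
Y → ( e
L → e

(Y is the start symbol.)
A reduce-reduce conflict occurs when an LR(0) state has two complete items [A → α .] and [B → β .] — both call for a reduction, and with no lookahead the parser cannot choose between them.

Augment with Y' → Y and build the canonical LR(0) collection (I0 = CLOSURE({[Y' → . Y]}), then GOTO on every symbol after a dot until no new states appear). It has 7 states:
  I0: { [L → . ( b], [L → . e], [Y → . ( e], [Y → . L], [Y' → . Y] }  — shift
  I1: { [L → ( . b], [Y → ( . e] }  — shift
  I2: { [Y → L .] }  — reduce
  I3: { [Y' → Y .] }  — accept
  I4: { [L → e .] }  — reduce
  I5: { [L → ( b .] }  — reduce
  I6: { [Y → ( e .] }  — reduce

No state contains more than one complete item.

Answer: No reduce-reduce conflicts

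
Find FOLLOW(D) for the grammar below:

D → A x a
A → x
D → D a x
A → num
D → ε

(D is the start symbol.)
To compute FOLLOW(D), find every occurrence of D on a right-hand side N → α D β: add FIRST(β) \ {ε}, and if β is empty or nullable also add FOLLOW(N). Iterate to a fixed point.

D is the start symbol, so $ ∈ FOLLOW(D).
In D → D a x: D is followed by a x, add FIRST(a x) \ {ε} = { 'a' }

Taking the union: FOLLOW(D) = { $, 'a' }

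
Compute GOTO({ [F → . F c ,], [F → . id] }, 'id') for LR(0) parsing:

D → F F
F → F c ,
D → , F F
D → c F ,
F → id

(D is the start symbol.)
GOTO(I, 'id') = CLOSURE({ [A → αX.β] : [A → α.Xβ] ∈ I, X = 'id' })

Items with dot before 'id', with the dot advanced:
  [F → . id] → [F → id .]
Closure adds nothing (no advanced item has the dot before a non-terminal).

GOTO = { [F → id .] }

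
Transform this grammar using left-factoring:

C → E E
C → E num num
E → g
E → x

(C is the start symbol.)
C → E C'
C' → E
C' → num num
E → g
E → x

Left-factoring transforms A → αβ₁ | αβ₂ into A → αA' and A' → β₁ | β₂
(α is the longest common prefix among the alternatives). Repeat until
no nonterminal has two alternatives with a common prefix.

Round 1: C has alternatives sharing prefix 'E'. Introduce C': C → E C'
  Add: C' → E
  Add: C' → num num

No remaining common prefixes — done.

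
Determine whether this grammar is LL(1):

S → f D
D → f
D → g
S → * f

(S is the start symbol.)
For S:
  PREDICT(S → f D) = { 'f' }
  PREDICT(S → '*' f) = { '*' }
For D:
  PREDICT(D → f) = { 'f' }
  PREDICT(D → g) = { 'g' }

All predict sets are disjoint. The grammar IS LL(1).

Answer: Yes, the grammar is LL(1).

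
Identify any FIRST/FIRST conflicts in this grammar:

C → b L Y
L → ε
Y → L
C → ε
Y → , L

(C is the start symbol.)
No FIRST/FIRST conflicts.

FIRST sets of the non-terminals at (or reachable through a nullable prefix from) the front of some alternative:
  FIRST(L) = { ε }

Productions for C:
  C → b L Y: FIRST = { 'b' }
  C → ε: FIRST = { ε }
Productions for Y:
  Y → L: FIRST = { ε }
  Y → , L: FIRST = { ',' }
L has only one production, so no FIRST/FIRST conflict is possible there.

All alternatives of each non-terminal have pairwise disjoint FIRST sets.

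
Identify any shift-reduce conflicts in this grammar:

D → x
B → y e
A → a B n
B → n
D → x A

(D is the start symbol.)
A shift-reduce conflict occurs when an LR(0) state has both:
  - a complete (reduce) item [A → α .] (dot at the end), and
  - a shift item [B → β . c γ] (dot before a terminal).

Augment with D' → D and build the canonical LR(0) collection (I0 = CLOSURE({[D' → . D]}), then GOTO on every symbol after a dot until no new states appear). It has 10 states:
  I0: { [D → . x A], [D → . x], [D' → . D] }  — shift
  I1: { [D' → D .] }  — accept
  I2: { [A → . a B n], [D → x . A], [D → x .] }  — shift, reduce
  I3: { [D → x A .] }  — reduce
  I4: { [A → a . B n], [B → . n], [B → . y e] }  — shift
  I5: { [A → a B . n] }  — shift
  I6: { [B → n .] }  — reduce
  I7: { [B → y . e] }  — shift
  I8: { [B → y e .] }  — reduce
  I9: { [A → a B n .] }  — reduce

I2 contains reduce item [D → x .] and shift item [A → . a B n] — shift-reduce conflict.

Answer: Yes — I2: [D → x .] vs [A → . a B n]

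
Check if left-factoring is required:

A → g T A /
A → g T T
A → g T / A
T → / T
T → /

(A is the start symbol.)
Yes, A has productions with common prefix 'g T'; T has productions with common prefix '/'

Left-factoring is needed when two productions for the same non-terminal
share a common prefix on the right-hand side.

Productions for A:
  A → g T A /
  A → g T T
  A → g T / A
Productions for T:
  T → / T
  T → /

Found common prefix 'g T' in productions for A
Found common prefix '/' in productions for T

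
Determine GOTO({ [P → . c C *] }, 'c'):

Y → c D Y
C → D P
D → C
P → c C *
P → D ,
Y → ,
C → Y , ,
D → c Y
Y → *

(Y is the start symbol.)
{ [C → . D P], [C → . Y , ,], [D → . C], [D → . c Y], [P → c . C *], [Y → . *], [Y → . ,], [Y → . c D Y] }

GOTO(I, 'c') = CLOSURE({ [A → αX.β] : [A → α.Xβ] ∈ I, X = 'c' })

Items with dot before 'c', with the dot advanced:
  [P → . c C *] → [P → c . C *]
Closure of the advanced items:
  [P → c . C *] has the dot before C: add [C → . D P], [C → . Y , ,]
  [C → . D P] has the dot before D: add [D → . C], [D → . c Y]
  [C → . Y , ,] has the dot before Y: add [Y → . c D Y], [Y → . ,], [Y → . *]

GOTO = { [C → . D P], [C → . Y , ,], [D → . C], [D → . c Y], [P → c . C *], [Y → . *], [Y → . ,], [Y → . c D Y] }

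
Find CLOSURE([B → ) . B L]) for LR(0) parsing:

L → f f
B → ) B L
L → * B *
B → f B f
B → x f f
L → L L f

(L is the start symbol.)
{ [B → ) . B L], [B → . ) B L], [B → . f B f], [B → . x f f] }

To compute CLOSURE, for each item [A → α.Bβ] where B is a non-terminal, add [B → .γ] for all productions B → γ; repeat for the newly added items until nothing changes.

Start with: [B → ) . B L]
  [B → ) . B L] has the dot before B: add [B → . ) B L], [B → . f B f], [B → . x f f]
No further items can be added.

CLOSURE = { [B → ) . B L], [B → . ) B L], [B → . f B f], [B → . x f f] }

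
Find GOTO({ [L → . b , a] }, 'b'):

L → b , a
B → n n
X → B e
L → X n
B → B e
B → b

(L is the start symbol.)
{ [L → b . , a] }

GOTO(I, 'b') = CLOSURE({ [A → αX.β] : [A → α.Xβ] ∈ I, X = 'b' })

Items with dot before 'b', with the dot advanced:
  [L → . b , a] → [L → b . , a]
Closure adds nothing (no advanced item has the dot before a non-terminal).

GOTO = { [L → b . , a] }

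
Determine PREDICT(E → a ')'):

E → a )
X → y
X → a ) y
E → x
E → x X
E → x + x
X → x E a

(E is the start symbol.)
PREDICT(E → a ')') = (FIRST(RHS) \ {ε}) ∪ (FOLLOW(E) if ε ∈ FIRST(RHS), i.e. RHS ⇒* ε)
FIRST(a ')') = { 'a' }
ε ∉ FIRST(a ')'), so FOLLOW(E) is not added.
PREDICT(E → a ')') = { 'a' }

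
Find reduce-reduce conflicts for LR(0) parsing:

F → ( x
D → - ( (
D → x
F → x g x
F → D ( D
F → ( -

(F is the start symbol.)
A reduce-reduce conflict occurs when an LR(0) state has two complete items [A → α .] and [B → β .] — both call for a reduction, and with no lookahead the parser cannot choose between them.

Augment with F' → F and build the canonical LR(0) collection (I0 = CLOSURE({[F' → . F]}), then GOTO on every symbol after a dot until no new states appear). It has 15 states:
  I0: { [D → . - ( (], [D → . x], [F → . ( -], [F → . ( x], [F → . D ( D], [F → . x g x], [F' → . F] }  — shift
  I1: { [F → ( . -], [F → ( . x] }  — shift
  I2: { [D → - . ( (] }  — shift
  I3: { [F → D . ( D] }  — shift
  I4: { [F' → F .] }  — accept
  I5: { [D → x .], [F → x . g x] }  — shift, reduce
  I6: { [F → x g . x] }  — shift
  I7: { [F → x g x .] }  — reduce
  I8: { [D → . - ( (], [D → . x], [F → D ( . D] }  — shift
  I9: { [F → D ( D .] }  — reduce
  I10: { [D → x .] }  — reduce
  I11: { [D → - ( . (] }  — shift
  I12: { [D → - ( ( .] }  — reduce
  I13: { [F → ( - .] }  — reduce
  I14: { [F → ( x .] }  — reduce

No state contains more than one complete item.

Answer: No reduce-reduce conflicts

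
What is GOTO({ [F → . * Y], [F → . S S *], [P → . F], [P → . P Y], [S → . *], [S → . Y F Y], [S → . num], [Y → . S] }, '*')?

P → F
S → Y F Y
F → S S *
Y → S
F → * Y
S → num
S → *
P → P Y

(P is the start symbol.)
{ [F → * . Y], [S → * .], [S → . *], [S → . Y F Y], [S → . num], [Y → . S] }

GOTO(I, '*') = CLOSURE({ [A → αX.β] : [A → α.Xβ] ∈ I, X = '*' })

Items with dot before '*', with the dot advanced:
  [F → . * Y] → [F → * . Y]
  [S → . *] → [S → * .]
Closure of the advanced items:
  [F → * . Y] has the dot before Y: add [Y → . S]
  [Y → . S] has the dot before S: add [S → . Y F Y], [S → . num], [S → . *]

GOTO = { [F → * . Y], [S → * .], [S → . *], [S → . Y F Y], [S → . num], [Y → . S] }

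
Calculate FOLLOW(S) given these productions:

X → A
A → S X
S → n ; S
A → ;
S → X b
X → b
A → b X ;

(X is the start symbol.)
To compute FOLLOW(S), find every occurrence of S on a right-hand side N → α S β: add FIRST(β) \ {ε}, and if β is empty or nullable also add FOLLOW(N). Iterate to a fixed point.

In A → S X: S is followed by X, add FIRST(X) \ {ε} = { ';', 'b', 'n' }
In S → n ; S: S is at the end; this adds FOLLOW(S) to itself — nothing new

Taking the union: FOLLOW(S) = { ';', 'b', 'n' }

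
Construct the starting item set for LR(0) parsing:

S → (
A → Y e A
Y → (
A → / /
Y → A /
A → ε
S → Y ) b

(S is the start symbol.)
First, augment the grammar with S' → S
I₀ = CLOSURE({ [S' → . S] }):
  [S' → . S] has the dot before S: add [S → . (], [S → . Y ) b]
  [S → . Y ) b] has the dot before Y: add [Y → . (], [Y → . A /]
  [Y → . A /] has the dot before A: add [A → . Y e A], [A → . / /], [A → .]
No further items can be added.

I₀ = { [A → . / /], [A → . Y e A], [A → .], [S → . (], [S → . Y ) b], [S' → . S], [Y → . (], [Y → . A /] }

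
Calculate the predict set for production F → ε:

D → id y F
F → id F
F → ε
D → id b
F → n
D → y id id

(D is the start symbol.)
PREDICT(F → ε) = (FIRST(RHS) \ {ε}) ∪ (FOLLOW(F) if ε ∈ FIRST(RHS), i.e. RHS ⇒* ε)
The right-hand side is ε (FIRST(ε) = { ε }), so the predict set is FOLLOW(F) = { $ }
PREDICT(F → ε) = { $ }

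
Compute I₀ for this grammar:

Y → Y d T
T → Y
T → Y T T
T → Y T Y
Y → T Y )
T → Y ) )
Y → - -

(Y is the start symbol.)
{ [T → . Y ) )], [T → . Y T T], [T → . Y T Y], [T → . Y], [Y → . - -], [Y → . T Y )], [Y → . Y d T], [Y' → . Y] }

First, augment the grammar with Y' → Y
I₀ = CLOSURE({ [Y' → . Y] }):
  [Y' → . Y] has the dot before Y: add [Y → . Y d T], [Y → . T Y )], [Y → . - -]
  [Y → . T Y )] has the dot before T: add [T → . Y], [T → . Y T T], [T → . Y T Y], [T → . Y ) )]
No further items can be added.

I₀ = { [T → . Y ) )], [T → . Y T T], [T → . Y T Y], [T → . Y], [Y → . - -], [Y → . T Y )], [Y → . Y d T], [Y' → . Y] }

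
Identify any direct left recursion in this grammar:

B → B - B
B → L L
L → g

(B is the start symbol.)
B → B - B: LEFT RECURSIVE (starts with B)
B → L L: starts with L
L → g: starts with g

The grammar has direct left recursion on: B.

Answer: Yes, B is left-recursive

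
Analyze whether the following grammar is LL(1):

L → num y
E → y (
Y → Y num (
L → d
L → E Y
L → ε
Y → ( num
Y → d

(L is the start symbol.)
No. Predict set conflict for Y: { '(' }

A grammar is LL(1) if for each non-terminal N with multiple productions, the predict sets of those productions are pairwise disjoint, where PREDICT(N → α) = (FIRST(α) \ {ε}) ∪ (FOLLOW(N) if α ⇒* ε).

Relevant sets:
  FIRST(E) = { 'y' }
  FIRST(Y) = { '(', 'd' }
  FOLLOW(L) = { $ }

For L:
  PREDICT(L → num y) = { 'num' }
  PREDICT(L → d) = { 'd' }
  PREDICT(L → E Y) = { 'y' }
  PREDICT(L → ε) = { $ }
For Y:
  PREDICT(Y → Y num '(') = { '(', 'd' }
  PREDICT(Y → '(' num) = { '(' }
  PREDICT(Y → d) = { 'd' }
E has a single production, so nothing to check there.

Conflict found: Predict set conflict for Y: { '(' }
The grammar is NOT LL(1).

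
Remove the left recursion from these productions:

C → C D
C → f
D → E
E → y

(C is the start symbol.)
C is directly left-recursive. The standard transformation for
  A → A α₁ | ... | A α_m | β₁ | ... | β_n
is
  A  → β₁ A' | ... | β_n A'
  A' → α₁ A' | ... | α_m A' | ε

C → f becomes C → f C'
C → C D becomes C' → D C'
Add C' → ε

Productions for other non-terminals are unchanged:
  D → E
  E → y

Resulting grammar:
C → f C'
C' → D C'
C' → ε
D → E
E → y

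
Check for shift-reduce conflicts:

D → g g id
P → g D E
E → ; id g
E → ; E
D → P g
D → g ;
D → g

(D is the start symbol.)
Yes — I3: [D → g .] vs [D → . g]; I6: [D → g .] vs [D → . g]

A shift-reduce conflict occurs when an LR(0) state has both:
  - a complete (reduce) item [A → α .] (dot at the end), and
  - a shift item [B → β . c γ] (dot before a terminal).

Augment with D' → D and build the canonical LR(0) collection (I0 = CLOSURE({[D' → . D]}), then GOTO on every symbol after a dot until no new states appear). It has 14 states:
  I0: { [D → . P g], [D → . g ;], [D → . g g id], [D → . g], [D' → . D], [P → . g D E] }  — shift
  I1: { [D' → D .] }  — accept
  I2: { [D → P . g] }  — shift
  I3: { [D → . P g], [D → . g ;], [D → . g g id], [D → . g], [D → g . ;], [D → g . g id], [D → g .], [P → . g D E], [P → g . D E] }  — shift, reduce
  I4: { [D → g ; .] }  — reduce
  I5: { [E → . ; E], [E → . ; id g], [P → g D . E] }  — shift
  I6: { [D → . P g], [D → . g ;], [D → . g g id], [D → . g], [D → g . ;], [D → g . g id], [D → g .], [D → g g . id], [P → . g D E], [P → g . D E] }  — shift, reduce
  I7: { [D → g g id .] }  — reduce
  I8: { [E → . ; E], [E → . ; id g], [E → ; . E], [E → ; . id g] }  — shift
  I9: { [P → g D E .] }  — reduce
  I10: { [E → ; E .] }  — reduce
  I11: { [E → ; id . g] }  — shift
  I12: { [E → ; id g .] }  — reduce
  I13: { [D → P g .] }  — reduce

I3 contains reduce item [D → g .] and shift items [D → . g], [D → . g ;], [D → g . ;], [D → . g g id], [D → g . g id], [P → . g D E] — shift-reduce conflict.
I6 contains reduce item [D → g .] and shift items [D → . g], [D → . g ;], [D → g . ;], [D → . g g id], [D → g . g id], [D → g g . id], [P → . g D E] — shift-reduce conflict.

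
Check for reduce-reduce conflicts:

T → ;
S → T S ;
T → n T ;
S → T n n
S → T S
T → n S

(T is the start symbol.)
Augment with T' → T and build the canonical LR(0) collection (I0 = CLOSURE({[T' → . T]}), then GOTO on every symbol after a dot until no new states appear). It has 12 states:
  I0: { [T → . ;], [T → . n S], [T → . n T ;], [T' → . T] }  — shift
  I1: { [T → ; .] }  — reduce
  I2: { [T' → T .] }  — accept
  I3: { [S → . T S ;], [S → . T S], [S → . T n n], [T → . ;], [T → . n S], [T → . n T ;], [T → n . S], [T → n . T ;] }  — shift
  I4: { [T → n S .] }  — reduce
  I5: { [S → . T S ;], [S → . T S], [S → . T n n], [S → T . S ;], [S → T . S], [S → T . n n], [T → . ;], [T → . n S], [T → . n T ;], [T → n T . ;] }  — shift
  I6: { [T → ; .], [T → n T ; .] }  — 2 reduces
  I7: { [S → T S . ;], [S → T S .] }  — shift, reduce
  I8: { [S → . T S ;], [S → . T S], [S → . T n n], [S → T . S ;], [S → T . S], [S → T . n n], [T → . ;], [T → . n S], [T → . n T ;] }  — shift
  I9: { [S → . T S ;], [S → . T S], [S → . T n n], [S → T n . n], [T → . ;], [T → . n S], [T → . n T ;], [T → n . S], [T → n . T ;] }  — shift
  I10: { [S → . T S ;], [S → . T S], [S → . T n n], [S → T n n .], [T → . ;], [T → . n S], [T → . n T ;], [T → n . S], [T → n . T ;] }  — shift, reduce
  I11: { [S → T S ; .] }  — reduce

I6 contains complete items [T → ; .], [T → n T ; .] — reduce-reduce conflict.

Answer: Yes — I6: [T → ; .] vs [T → n T ; .]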